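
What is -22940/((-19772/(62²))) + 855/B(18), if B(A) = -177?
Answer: 1299266305/291637 ≈ 4455.1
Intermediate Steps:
-22940/((-19772/(62²))) + 855/B(18) = -22940/((-19772/(62²))) + 855/(-177) = -22940/((-19772/3844)) + 855*(-1/177) = -22940/((-19772*1/3844)) - 285/59 = -22940/(-4943/961) - 285/59 = -22940*(-961/4943) - 285/59 = 22045340/4943 - 285/59 = 1299266305/291637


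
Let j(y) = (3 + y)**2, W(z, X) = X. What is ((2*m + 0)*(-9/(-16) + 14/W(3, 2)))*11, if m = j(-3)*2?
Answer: 0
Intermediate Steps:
m = 0 (m = (3 - 3)**2*2 = 0**2*2 = 0*2 = 0)
((2*m + 0)*(-9/(-16) + 14/W(3, 2)))*11 = ((2*0 + 0)*(-9/(-16) + 14/2))*11 = ((0 + 0)*(-9*(-1/16) + 14*(1/2)))*11 = (0*(9/16 + 7))*11 = (0*(121/16))*11 = 0*11 = 0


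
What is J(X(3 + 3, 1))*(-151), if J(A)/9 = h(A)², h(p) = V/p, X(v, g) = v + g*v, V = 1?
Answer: -151/16 ≈ -9.4375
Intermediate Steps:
h(p) = 1/p
J(A) = 9/A² (J(A) = 9*(1/A)² = 9/A²)
J(X(3 + 3, 1))*(-151) = (9/((3 + 3)*(1 + 1))²)*(-151) = (9/(6*2)²)*(-151) = (9/12²)*(-151) = (9*(1/144))*(-151) = (1/16)*(-151) = -151/16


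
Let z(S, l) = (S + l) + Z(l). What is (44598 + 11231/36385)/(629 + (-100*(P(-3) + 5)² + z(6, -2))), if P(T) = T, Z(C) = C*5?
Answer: 1622709461/8113855 ≈ 199.99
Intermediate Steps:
Z(C) = 5*C
z(S, l) = S + 6*l (z(S, l) = (S + l) + 5*l = S + 6*l)
(44598 + 11231/36385)/(629 + (-100*(P(-3) + 5)² + z(6, -2))) = (44598 + 11231/36385)/(629 + (-100*(-3 + 5)² + (6 + 6*(-2)))) = (44598 + 11231*(1/36385))/(629 + (-100*2² + (6 - 12))) = (44598 + 11231/36385)/(629 + (-100*4 - 6)) = 1622709461/(36385*(629 + (-400 - 6))) = 1622709461/(36385*(629 - 406)) = (1622709461/36385)/223 = (1622709461/36385)*(1/223) = 1622709461/8113855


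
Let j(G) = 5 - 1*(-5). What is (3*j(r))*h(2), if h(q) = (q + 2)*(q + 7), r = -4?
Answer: 1080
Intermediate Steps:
j(G) = 10 (j(G) = 5 + 5 = 10)
h(q) = (2 + q)*(7 + q)
(3*j(r))*h(2) = (3*10)*(14 + 2² + 9*2) = 30*(14 + 4 + 18) = 30*36 = 1080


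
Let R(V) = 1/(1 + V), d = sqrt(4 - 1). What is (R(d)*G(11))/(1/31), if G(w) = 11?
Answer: -341/2 + 341*sqrt(3)/2 ≈ 124.81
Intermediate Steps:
d = sqrt(3) ≈ 1.7320
(R(d)*G(11))/(1/31) = (11/(1 + sqrt(3)))/(1/31) = (11/(1 + sqrt(3)))*31 = 341/(1 + sqrt(3))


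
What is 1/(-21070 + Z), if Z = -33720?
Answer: -1/54790 ≈ -1.8252e-5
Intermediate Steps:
1/(-21070 + Z) = 1/(-21070 - 33720) = 1/(-54790) = -1/54790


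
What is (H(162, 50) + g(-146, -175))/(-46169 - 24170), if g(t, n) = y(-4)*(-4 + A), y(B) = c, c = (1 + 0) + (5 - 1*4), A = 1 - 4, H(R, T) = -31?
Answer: 45/70339 ≈ 0.00063976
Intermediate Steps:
A = -3
c = 2 (c = 1 + (5 - 4) = 1 + 1 = 2)
y(B) = 2
g(t, n) = -14 (g(t, n) = 2*(-4 - 3) = 2*(-7) = -14)
(H(162, 50) + g(-146, -175))/(-46169 - 24170) = (-31 - 14)/(-46169 - 24170) = -45/(-70339) = -45*(-1/70339) = 45/70339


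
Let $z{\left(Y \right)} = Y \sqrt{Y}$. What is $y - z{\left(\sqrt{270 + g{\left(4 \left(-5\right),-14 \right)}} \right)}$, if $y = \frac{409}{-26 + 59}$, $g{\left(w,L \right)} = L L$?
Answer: $\frac{409}{33} - 466^{\frac{3}{4}} \approx -87.903$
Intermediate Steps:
$g{\left(w,L \right)} = L^{2}$
$z{\left(Y \right)} = Y^{\frac{3}{2}}$
$y = \frac{409}{33} \approx 12.394$
$y - z{\left(\sqrt{270 + g{\left(4 \left(-5\right),-14 \right)}} \right)} = \frac{409}{33} - \left(\sqrt{270 + \left(-14\right)^{2}}\right)^{\frac{3}{2}} = \frac{409}{33} - \left(\sqrt{270 + 196}\right)^{\frac{3}{2}} = \frac{409}{33} - \left(\sqrt{466}\right)^{\frac{3}{2}} = \frac{409}{33} - 466^{\frac{3}{4}}$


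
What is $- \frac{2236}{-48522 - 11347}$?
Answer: $\frac{2236}{59869} \approx 0.037348$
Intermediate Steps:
$- \frac{2236}{-48522 - 11347} = - \frac{2236}{-59869} = \left(-2236\right) \left(- \frac{1}{59869}\right) = \frac{2236}{59869}$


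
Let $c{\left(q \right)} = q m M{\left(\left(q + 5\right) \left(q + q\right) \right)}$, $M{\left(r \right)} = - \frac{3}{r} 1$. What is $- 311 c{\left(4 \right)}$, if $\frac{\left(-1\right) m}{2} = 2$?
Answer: $- \frac{622}{3} \approx -207.33$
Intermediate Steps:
$m = -4$ ($m = \left(-2\right) 2 = -4$)
$M{\left(r \right)} = - \frac{3}{r}$
$c{\left(q \right)} = \frac{6}{5 + q}$ ($c{\left(q \right)} = q \left(-4\right) \left(- \frac{3}{\left(q + 5\right) \left(q + q\right)}\right) = - 4 q \left(- \frac{3}{\left(5 + q\right) 2 q}\right) = - 4 q \left(- \frac{3}{2 q \left(5 + q\right)}\right) = \frac{6}{5 + q}$)
$- 311 c{\left(4 \right)} = - 311 \frac{6}{5 + 4} = - 311 \cdot \frac{6}{9} = - 311 \cdot 6 \cdot \frac{1}{9} = \left(-311\right) \frac{2}{3} = - \frac{622}{3}$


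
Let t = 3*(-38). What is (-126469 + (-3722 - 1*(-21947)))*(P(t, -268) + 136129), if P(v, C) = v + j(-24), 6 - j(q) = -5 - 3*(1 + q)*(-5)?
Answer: -14761342524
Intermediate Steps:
j(q) = -4 - 15*q (j(q) = 6 - (-5 - 3*(1 + q)*(-5)) = 6 - (-5 - 3*(-5 - 5*q)) = 6 - (-5 + (15 + 15*q)) = 6 - (10 + 15*q) = 6 + (-10 - 15*q) = -4 - 15*q)
t = -114
P(v, C) = 356 + v (P(v, C) = v + (-4 - 15*(-24)) = v + (-4 + 360) = v + 356 = 356 + v)
(-126469 + (-3722 - 1*(-21947)))*(P(t, -268) + 136129) = (-126469 + (-3722 - 1*(-21947)))*((356 - 114) + 136129) = (-126469 + (-3722 + 21947))*(242 + 136129) = (-126469 + 18225)*136371 = -108244*136371 = -14761342524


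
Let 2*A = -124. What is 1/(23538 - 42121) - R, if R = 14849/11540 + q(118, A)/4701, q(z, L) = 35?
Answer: -1304749007107/1008119201820 ≈ -1.2942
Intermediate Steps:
A = -62 (A = (1/2)*(-124) = -62)
R = 70209049/54249540 (R = 14849/11540 + 35/4701 = 70209049/54249540 ≈ 1.2942)
1/(23538 - 42121) - R = 1/(23538 - 42121) - 1*70209049/54249540 = 1/(-18583) - 70209049/54249540 = -1/18583 - 70209049/54249540 = -1304749007107/1008119201820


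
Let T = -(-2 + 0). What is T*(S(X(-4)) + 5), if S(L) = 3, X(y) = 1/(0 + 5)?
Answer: 16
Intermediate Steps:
X(y) = ⅕ (X(y) = 1/5 = ⅕)
T = 2 (T = -1*(-2) = 2)
T*(S(X(-4)) + 5) = 2*(3 + 5) = 2*8 = 16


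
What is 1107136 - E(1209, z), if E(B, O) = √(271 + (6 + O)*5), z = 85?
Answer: 1107136 - 11*√6 ≈ 1.1071e+6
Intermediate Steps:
E(B, O) = √(301 + 5*O) (E(B, O) = √(271 + (30 + 5*O)) = √(301 + 5*O))
1107136 - E(1209, z) = 1107136 - √(301 + 5*85) = 1107136 - √(301 + 425) = 1107136 - √726 = 1107136 - 11*√6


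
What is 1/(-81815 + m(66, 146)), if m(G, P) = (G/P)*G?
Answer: -73/5970317 ≈ -1.2227e-5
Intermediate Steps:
m(G, P) = G²/P
1/(-81815 + m(66, 146)) = 1/(-81815 + 66²/146) = 1/(-81815 + 4356*(1/146)) = 1/(-81815 + 2178/73) = 1/(-5970317/73) = -73/5970317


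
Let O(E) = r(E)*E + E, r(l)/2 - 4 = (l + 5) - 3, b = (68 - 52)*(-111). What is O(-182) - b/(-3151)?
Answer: 201290406/3151 ≈ 63881.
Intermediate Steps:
b = -1776 (b = 16*(-111) = -1776)
r(l) = 12 + 2*l (r(l) = 8 + 2*((l + 5) - 3) = 8 + 2*((5 + l) - 3) = 8 + 2*(2 + l) = 8 + (4 + 2*l) = 12 + 2*l)
O(E) = E + E*(12 + 2*E) (O(E) = (12 + 2*E)*E + E = E*(12 + 2*E) + E = E + E*(12 + 2*E))
O(-182) - b/(-3151) = -182*(13 + 2*(-182)) - (-1776)/(-3151) = -182*(13 - 364) - (-1776)*(-1)/3151 = -182*(-351) - 1*1776/3151 = 63882 - 1776/3151 = 201290406/3151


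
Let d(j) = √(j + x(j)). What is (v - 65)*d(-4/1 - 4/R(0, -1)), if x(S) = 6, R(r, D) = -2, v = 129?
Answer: 128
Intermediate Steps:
d(j) = √(6 + j) (d(j) = √(j + 6) = √(6 + j))
(v - 65)*d(-4/1 - 4/R(0, -1)) = (129 - 65)*√(6 + (-4/1 - 4/(-2))) = 64*√(6 + (-4*1 - 4*(-½))) = 64*√(6 + (-4 + 2)) = 64*√(6 - 2) = 64*√4 = 64*2 = 128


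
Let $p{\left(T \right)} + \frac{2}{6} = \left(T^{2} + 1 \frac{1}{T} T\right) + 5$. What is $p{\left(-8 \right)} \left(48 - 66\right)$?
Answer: $-1254$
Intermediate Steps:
$p{\left(T \right)} = \frac{17}{3} + T^{2}$ ($p{\left(T \right)} = - \frac{1}{3} + \left(\left(T^{2} + 1 \frac{1}{T} T\right) + 5\right) = - \frac{1}{3} + \left(\left(T^{2} + \frac{T}{T}\right) + 5\right) = - \frac{1}{3} + \left(\left(T^{2} + 1\right) + 5\right) = - \frac{1}{3} + \left(\left(1 + T^{2}\right) + 5\right) = - \frac{1}{3} + \left(6 + T^{2}\right) = \frac{17}{3} + T^{2}$)
$p{\left(-8 \right)} \left(48 - 66\right) = \left(\frac{17}{3} + \left(-8\right)^{2}\right) \left(48 - 66\right) = \left(\frac{17}{3} + 64\right) \left(-18\right) = \frac{209}{3} \left(-18\right) = -1254$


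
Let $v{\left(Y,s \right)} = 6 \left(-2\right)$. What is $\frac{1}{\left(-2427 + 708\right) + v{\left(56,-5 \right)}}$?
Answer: $- \frac{1}{1731} \approx -0.0005777$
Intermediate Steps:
$v{\left(Y,s \right)} = -12$
$\frac{1}{\left(-2427 + 708\right) + v{\left(56,-5 \right)}} = \frac{1}{\left(-2427 + 708\right) - 12} = \frac{1}{-1719 - 12} = \frac{1}{-1731} = - \frac{1}{1731}$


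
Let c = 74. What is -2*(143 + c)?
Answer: -434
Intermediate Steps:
-2*(143 + c) = -2*(143 + 74) = -2*217 = -434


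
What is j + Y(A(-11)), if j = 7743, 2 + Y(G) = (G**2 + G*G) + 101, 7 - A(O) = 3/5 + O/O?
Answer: 197508/25 ≈ 7900.3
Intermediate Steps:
A(O) = 27/5 (A(O) = 7 - (3/5 + O/O) = 7 - (3*(1/5) + 1) = 7 - (3/5 + 1) = 7 - 1*8/5 = 7 - 8/5 = 27/5)
Y(G) = 99 + 2*G**2 (Y(G) = -2 + ((G**2 + G*G) + 101) = -2 + ((G**2 + G**2) + 101) = -2 + (2*G**2 + 101) = -2 + (101 + 2*G**2) = 99 + 2*G**2)
j + Y(A(-11)) = 7743 + (99 + 2*(27/5)**2) = 7743 + (99 + 2*(729/25)) = 7743 + (99 + 1458/25) = 7743 + 3933/25 = 197508/25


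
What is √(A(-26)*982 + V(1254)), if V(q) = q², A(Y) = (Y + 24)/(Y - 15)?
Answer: 4*√165217495/41 ≈ 1254.0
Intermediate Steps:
A(Y) = (24 + Y)/(-15 + Y)
√(A(-26)*982 + V(1254)) = √(((24 - 26)/(-15 - 26))*982 + 1254²) = √((-2/(-41))*982 + 1572516) = √(-1/41*(-2)*982 + 1572516) = √((2/41)*982 + 1572516) = √(1964/41 + 1572516) = √(64475120/41) = 4*√165217495/41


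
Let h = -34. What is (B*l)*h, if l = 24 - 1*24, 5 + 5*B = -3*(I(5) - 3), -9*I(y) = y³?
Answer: 0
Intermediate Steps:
I(y) = -y³/9
B = 137/15 (B = -1 + (-3*(-⅑*5³ - 3))/5 = -1 + (-3*(-⅑*125 - 3))/5 = -1 + (-3*(-125/9 - 3))/5 = -1 + (-3*(-152/9))/5 = -1 + (⅕)*(152/3) = -1 + 152/15 = 137/15 ≈ 9.1333)
l = 0 (l = 24 - 24 = 0)
(B*l)*h = ((137/15)*0)*(-34) = 0*(-34) = 0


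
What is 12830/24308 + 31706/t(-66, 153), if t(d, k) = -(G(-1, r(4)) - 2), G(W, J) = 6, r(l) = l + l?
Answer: -48166133/6077 ≈ -7926.0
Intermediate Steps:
r(l) = 2*l
t(d, k) = -4 (t(d, k) = -(6 - 2) = -1*4 = -4)
12830/24308 + 31706/t(-66, 153) = 12830/24308 + 31706/(-4) = 12830*(1/24308) + 31706*(-¼) = 6415/12154 - 15853/2 = -48166133/6077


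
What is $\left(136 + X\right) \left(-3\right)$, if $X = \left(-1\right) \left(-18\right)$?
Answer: $-462$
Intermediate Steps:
$X = 18$
$\left(136 + X\right) \left(-3\right) = \left(136 + 18\right) \left(-3\right) = 154 \left(-3\right) = -462$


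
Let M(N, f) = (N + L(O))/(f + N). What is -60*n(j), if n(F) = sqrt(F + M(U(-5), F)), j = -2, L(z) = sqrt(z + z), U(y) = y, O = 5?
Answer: -60*I*sqrt(63 + 7*sqrt(10))/7 ≈ -79.088*I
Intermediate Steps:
L(z) = sqrt(2)*sqrt(z) (L(z) = sqrt(2*z) = sqrt(2)*sqrt(z))
M(N, f) = (N + sqrt(10))/(N + f) (M(N, f) = (N + sqrt(2)*sqrt(5))/(f + N) = (N + sqrt(10))/(N + f))
n(F) = sqrt(F + (-5 + sqrt(10))/(-5 + F))
-60*n(j) = -60*sqrt(-5 + sqrt(10) - 2*(-5 - 2))*(I*sqrt(7)/7) = -60*sqrt(-5 + sqrt(10) - 2*(-7))*(I*sqrt(7)/7) = -60*I*sqrt(7)*sqrt(-5 + sqrt(10) + 14)/7 = -60*I*sqrt(7)*sqrt(9 + sqrt(10))/7 = -60*sqrt(-9/7 - sqrt(10)/7)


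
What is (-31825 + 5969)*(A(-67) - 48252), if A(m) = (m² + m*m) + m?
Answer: 1017200896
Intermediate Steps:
A(m) = m + 2*m² (A(m) = (m² + m²) + m = 2*m² + m = m + 2*m²)
(-31825 + 5969)*(A(-67) - 48252) = (-31825 + 5969)*(-67*(1 + 2*(-67)) - 48252) = -25856*(-67*(1 - 134) - 48252) = -25856*(-67*(-133) - 48252) = -25856*(8911 - 48252) = -25856*(-39341) = 1017200896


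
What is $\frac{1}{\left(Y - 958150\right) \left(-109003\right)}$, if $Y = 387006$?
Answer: $\frac{1}{62256409432} \approx 1.6063 \cdot 10^{-11}$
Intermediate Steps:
$\frac{1}{\left(Y - 958150\right) \left(-109003\right)} = \frac{1}{\left(387006 - 958150\right) \left(-109003\right)} = \frac{1}{-571144} \left(- \frac{1}{109003}\right) = \left(- \frac{1}{571144}\right) \left(- \frac{1}{109003}\right) = \frac{1}{62256409432}$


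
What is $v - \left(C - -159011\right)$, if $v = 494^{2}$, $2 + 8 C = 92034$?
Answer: $73521$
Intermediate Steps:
$C = 11504$ ($C = - \frac{1}{4} + \frac{1}{8} \cdot 92034 = - \frac{1}{4} + \frac{46017}{4} = 11504$)
$v = 244036$
$v - \left(C - -159011\right) = 244036 - \left(11504 - -159011\right) = 244036 - \left(11504 + 159011\right) = 244036 - 170515 = 73521$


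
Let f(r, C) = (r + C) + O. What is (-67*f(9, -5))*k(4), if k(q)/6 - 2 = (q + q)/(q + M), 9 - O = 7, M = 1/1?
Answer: -43416/5 ≈ -8683.2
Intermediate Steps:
M = 1
O = 2 (O = 9 - 1*7 = 9 - 7 = 2)
k(q) = 12 + 12*q/(1 + q) (k(q) = 12 + 6*((q + q)/(q + 1)) = 12 + 6*((2*q)/(1 + q)) = 12 + 6*(2*q/(1 + q)) = 12 + 12*q/(1 + q))
f(r, C) = 2 + C + r (f(r, C) = (r + C) + 2 = (C + r) + 2 = 2 + C + r)
(-67*f(9, -5))*k(4) = (-67*(2 - 5 + 9))*(12*(1 + 2*4)/(1 + 4)) = (-67*6)*(12*(1 + 8)/5) = -4824*9/5 = -402*108/5 = -43416/5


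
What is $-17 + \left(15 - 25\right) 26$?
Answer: $-277$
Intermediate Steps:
$-17 + \left(15 - 25\right) 26 = -17 - 260 = -277$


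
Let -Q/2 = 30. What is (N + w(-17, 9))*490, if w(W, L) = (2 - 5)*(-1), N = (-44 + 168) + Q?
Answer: 32830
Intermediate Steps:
Q = -60 (Q = -2*30 = -60)
N = 64 (N = (-44 + 168) - 60 = 124 - 60 = 64)
w(W, L) = 3 (w(W, L) = -3*(-1) = 3)
(N + w(-17, 9))*490 = (64 + 3)*490 = 67*490 = 32830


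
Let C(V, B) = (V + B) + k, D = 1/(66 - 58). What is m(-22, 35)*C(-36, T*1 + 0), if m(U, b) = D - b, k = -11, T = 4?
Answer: 11997/8 ≈ 1499.6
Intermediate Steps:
D = ⅛ (D = 1/8 = ⅛ ≈ 0.12500)
C(V, B) = -11 + B + V (C(V, B) = (V + B) - 11 = (B + V) - 11 = -11 + B + V)
m(U, b) = ⅛ - b
m(-22, 35)*C(-36, T*1 + 0) = (⅛ - 1*35)*(-11 + (4*1 + 0) - 36) = (⅛ - 35)*(-11 + (4 + 0) - 36) = -279*(-11 + 4 - 36)/8 = -279/8*(-43) = 11997/8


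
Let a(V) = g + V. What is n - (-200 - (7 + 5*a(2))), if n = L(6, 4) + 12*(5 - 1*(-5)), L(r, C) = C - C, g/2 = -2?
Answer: 317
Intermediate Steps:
g = -4 (g = 2*(-2) = -4)
a(V) = -4 + V
L(r, C) = 0
n = 120 (n = 0 + 12*(5 - 1*(-5)) = 0 + 12*(5 + 5) = 0 + 12*10 = 0 + 120 = 120)
n - (-200 - (7 + 5*a(2))) = 120 - (-200 - (7 + 5*(-4 + 2))) = 120 - (-200 - (7 + 5*(-2))) = 120 - (-200 - (7 - 10)) = 120 - (-200 - 1*(-3)) = 120 - (-200 + 3) = 120 - 1*(-197) = 120 + 197 = 317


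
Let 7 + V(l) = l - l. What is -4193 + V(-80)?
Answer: -4200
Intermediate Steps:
V(l) = -7 (V(l) = -7 + (l - l) = -7 + 0 = -7)
-4193 + V(-80) = -4193 - 7 = -4200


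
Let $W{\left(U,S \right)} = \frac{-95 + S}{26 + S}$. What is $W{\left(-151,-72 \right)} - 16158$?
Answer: $- \frac{743101}{46} \approx -16154.0$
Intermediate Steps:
$W{\left(U,S \right)} = \frac{-95 + S}{26 + S}$
$W{\left(-151,-72 \right)} - 16158 = \frac{-95 - 72}{26 - 72} - 16158 = \frac{1}{-46} \left(-167\right) - 16158 = \left(- \frac{1}{46}\right) \left(-167\right) - 16158 = \frac{167}{46} - 16158 = - \frac{743101}{46}$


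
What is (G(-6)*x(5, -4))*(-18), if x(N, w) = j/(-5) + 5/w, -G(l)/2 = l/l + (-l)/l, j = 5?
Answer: 0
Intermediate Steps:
G(l) = 0 (G(l) = -2*(l/l + (-l)/l) = -2*(1 - 1) = -2*0 = 0)
x(N, w) = -1 + 5/w (x(N, w) = 5/(-5) + 5/w = 5*(-⅕) + 5/w = -1 + 5/w)
(G(-6)*x(5, -4))*(-18) = (0*((5 - 1*(-4))/(-4)))*(-18) = (0*(-(5 + 4)/4))*(-18) = (0*(-¼*9))*(-18) = (0*(-9/4))*(-18) = 0*(-18) = 0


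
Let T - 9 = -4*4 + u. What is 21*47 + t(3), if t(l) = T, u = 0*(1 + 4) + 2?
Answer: 982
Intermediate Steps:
u = 2 (u = 0*5 + 2 = 0 + 2 = 2)
T = -5 (T = 9 + (-4*4 + 2) = 9 + (-16 + 2) = 9 - 14 = -5)
t(l) = -5
21*47 + t(3) = 21*47 - 5 = 987 - 5 = 982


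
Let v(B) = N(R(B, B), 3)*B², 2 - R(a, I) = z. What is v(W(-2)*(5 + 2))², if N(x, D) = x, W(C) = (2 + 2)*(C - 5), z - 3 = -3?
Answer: 5903156224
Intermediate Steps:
z = 0 (z = 3 - 3 = 0)
R(a, I) = 2 (R(a, I) = 2 - 1*0 = 2 + 0 = 2)
W(C) = -20 + 4*C (W(C) = 4*(-5 + C) = -20 + 4*C)
v(B) = 2*B²
v(W(-2)*(5 + 2))² = (2*((-20 + 4*(-2))*(5 + 2))²)² = (2*((-20 - 8)*7)²)² = (2*(-28*7)²)² = (2*(-196)²)² = (2*38416)² = 76832² = 5903156224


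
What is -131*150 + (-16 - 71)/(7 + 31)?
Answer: -746787/38 ≈ -19652.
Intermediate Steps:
-131*150 + (-16 - 71)/(7 + 31) = -19650 - 87/38 = -746787/38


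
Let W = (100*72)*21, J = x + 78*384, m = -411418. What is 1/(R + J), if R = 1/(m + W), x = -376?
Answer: 260218/7696207567 ≈ 3.3811e-5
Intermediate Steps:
J = 29576 (J = -376 + 78*384 = -376 + 29952 = 29576)
W = 151200 (W = 7200*21 = 151200)
R = -1/260218 (R = 1/(-411418 + 151200) = 1/(-260218) = -1/260218 ≈ -3.8429e-6)
1/(R + J) = 1/(-1/260218 + 29576) = 1/(7696207567/260218) = 260218/7696207567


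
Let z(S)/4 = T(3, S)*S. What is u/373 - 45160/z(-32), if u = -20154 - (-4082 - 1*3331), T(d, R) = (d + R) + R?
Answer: -14540801/364048 ≈ -39.942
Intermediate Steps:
T(d, R) = d + 2*R (T(d, R) = (R + d) + R = d + 2*R)
u = -12741 (u = -20154 - (-4082 - 3331) = -20154 - 1*(-7413) = -20154 + 7413 = -12741)
z(S) = 4*S*(3 + 2*S) (z(S) = 4*((3 + 2*S)*S) = 4*(S*(3 + 2*S)) = 4*S*(3 + 2*S))
u/373 - 45160/z(-32) = -12741/373 - 45160*(-1/(128*(3 + 2*(-32)))) = -12741*1/373 - 45160*(-1/(128*(3 - 64))) = -12741/373 - 45160/(4*(-32)*(-61)) = -12741/373 - 45160/7808 = -12741/373 - 45160*1/7808 = -12741/373 - 5645/976 = -14540801/364048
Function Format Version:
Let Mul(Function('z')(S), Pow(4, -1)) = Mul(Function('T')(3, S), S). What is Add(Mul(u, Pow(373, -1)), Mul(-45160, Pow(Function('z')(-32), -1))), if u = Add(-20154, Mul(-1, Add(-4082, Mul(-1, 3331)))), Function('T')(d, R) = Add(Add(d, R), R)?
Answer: Rational(-14540801, 364048) ≈ -39.942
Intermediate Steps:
Function('T')(d, R) = Add(d, Mul(2, R)) (Function('T')(d, R) = Add(Add(R, d), R) = Add(d, Mul(2, R)))
u = -12741 (u = Add(-20154, Mul(-1, Add(-4082, -3331))) = Add(-20154, Mul(-1, -7413)) = Add(-20154, 7413) = -12741)
Function('z')(S) = Mul(4, S, Add(3, Mul(2, S))) (Function('z')(S) = Mul(4, Mul(Add(3, Mul(2, S)), S)) = Mul(4, Mul(S, Add(3, Mul(2, S)))) = Mul(4, S, Add(3, Mul(2, S))))
Add(Mul(u, Pow(373, -1)), Mul(-45160, Pow(Function('z')(-32), -1))) = Add(Mul(-12741, Pow(373, -1)), Mul(-45160, Pow(Mul(4, -32, Add(3, Mul(2, -32))), -1))) = Add(Mul(-12741, Rational(1, 373)), Mul(-45160, Pow(Mul(4, -32, Add(3, -64)), -1))) = Add(Rational(-12741, 373), Mul(-45160, Pow(Mul(4, -32, -61), -1))) = Add(Rational(-12741, 373), Mul(-45160, Pow(7808, -1))) = Add(Rational(-12741, 373), Mul(-45160, Rational(1, 7808))) = Add(Rational(-12741, 373), Rational(-5645, 976)) = Rational(-14540801, 364048)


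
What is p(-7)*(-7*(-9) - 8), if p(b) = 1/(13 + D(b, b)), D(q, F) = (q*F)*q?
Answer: -1/6 ≈ -0.16667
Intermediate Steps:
D(q, F) = F*q**2 (D(q, F) = (F*q)*q = F*q**2)
p(b) = 1/(13 + b**3) (p(b) = 1/(13 + b*b**2) = 1/(13 + b**3))
p(-7)*(-7*(-9) - 8) = (-7*(-9) - 8)/(13 + (-7)**3) = (63 - 8)/(13 - 343) = 55/(-330) = -1/330*55 = -1/6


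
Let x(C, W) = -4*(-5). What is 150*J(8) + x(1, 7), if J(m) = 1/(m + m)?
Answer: 235/8 ≈ 29.375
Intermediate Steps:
x(C, W) = 20
J(m) = 1/(2*m)
150*J(8) + x(1, 7) = 150*((½)/8) + 20 = 150*((½)*(⅛)) + 20 = 150*(1/16) + 20 = 75/8 + 20 = 235/8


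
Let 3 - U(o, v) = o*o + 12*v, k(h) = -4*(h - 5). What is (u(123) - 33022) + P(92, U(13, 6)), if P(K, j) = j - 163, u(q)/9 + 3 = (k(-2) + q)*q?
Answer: 133707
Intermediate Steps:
k(h) = 20 - 4*h (k(h) = -4*(-5 + h) = 20 - 4*h)
u(q) = -27 + 9*q*(28 + q) (u(q) = -27 + 9*(((20 - 4*(-2)) + q)*q) = -27 + 9*(((20 + 8) + q)*q) = -27 + 9*((28 + q)*q) = -27 + 9*(q*(28 + q)) = -27 + 9*q*(28 + q))
U(o, v) = 3 - o² - 12*v (U(o, v) = 3 - (o*o + 12*v) = 3 - (o² + 12*v) = 3 + (-o² - 12*v) = 3 - o² - 12*v)
P(K, j) = -163 + j
(u(123) - 33022) + P(92, U(13, 6)) = ((-27 + 9*123² + 252*123) - 33022) + (-163 + (3 - 1*13² - 12*6)) = ((-27 + 9*15129 + 30996) - 33022) + (-163 + (3 - 1*169 - 72)) = ((-27 + 136161 + 30996) - 33022) + (-163 + (3 - 169 - 72)) = (167130 - 33022) + (-163 - 238) = 134108 - 401 = 133707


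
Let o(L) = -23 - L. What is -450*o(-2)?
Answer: 9450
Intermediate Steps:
-450*o(-2) = -450*(-23 - 1*(-2)) = -450*(-23 + 2) = -450*(-21) = 9450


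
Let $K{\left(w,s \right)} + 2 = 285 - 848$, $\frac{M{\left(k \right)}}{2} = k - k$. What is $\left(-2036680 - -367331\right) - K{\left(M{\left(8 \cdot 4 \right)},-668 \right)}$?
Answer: $-1668784$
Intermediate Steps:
$M{\left(k \right)} = 0$ ($M{\left(k \right)} = 2 \left(k - k\right) = 2 \cdot 0 = 0$)
$K{\left(w,s \right)} = -565$ ($K{\left(w,s \right)} = -2 + \left(285 - 848\right) = -2 - 563 = -565$)
$\left(-2036680 - -367331\right) - K{\left(M{\left(8 \cdot 4 \right)},-668 \right)} = \left(-2036680 - -367331\right) - -565 = \left(-2036680 + 367331\right) + 565 = -1669349 + 565 = -1668784$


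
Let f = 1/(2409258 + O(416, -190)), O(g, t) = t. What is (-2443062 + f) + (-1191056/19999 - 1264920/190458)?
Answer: -3736384523277068094839/1529344439434476 ≈ -2.4431e+6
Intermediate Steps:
f = 1/2409068 (f = 1/(2409258 - 190) = 1/2409068 ≈ 4.1510e-7)
(-2443062 + f) + (-1191056/19999 - 1264920/190458) = (-2443062 + 1/2409068) + (-1191056/19999 - 1264920/190458) = -5885502486215/2409068 + (-1191056*1/19999 - 1264920*1/190458) = -5885502486215/2409068 + (-1191056/19999 - 210820/31743) = -5885502486215/2409068 - 42023879788/634828257 = -3736384523277068094839/1529344439434476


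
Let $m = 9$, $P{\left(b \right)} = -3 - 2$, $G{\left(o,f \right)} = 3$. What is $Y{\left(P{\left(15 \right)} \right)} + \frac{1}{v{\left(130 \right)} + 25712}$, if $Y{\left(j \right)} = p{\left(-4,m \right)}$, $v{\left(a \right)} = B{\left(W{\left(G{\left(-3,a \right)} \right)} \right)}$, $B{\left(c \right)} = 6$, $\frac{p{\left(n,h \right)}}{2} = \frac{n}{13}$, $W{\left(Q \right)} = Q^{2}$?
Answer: $- \frac{205731}{334334} \approx -0.61535$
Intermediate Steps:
$P{\left(b \right)} = -5$
$p{\left(n,h \right)} = \frac{2 n}{13}$ ($p{\left(n,h \right)} = 2 \frac{n}{13} = \frac{2 n}{13}$)
$v{\left(a \right)} = 6$
$Y{\left(j \right)} = - \frac{8}{13}$ ($Y{\left(j \right)} = \frac{2}{13} \left(-4\right) = - \frac{8}{13}$)
$Y{\left(P{\left(15 \right)} \right)} + \frac{1}{v{\left(130 \right)} + 25712} = - \frac{8}{13} + \frac{1}{6 + 25712} = - \frac{8}{13} + \frac{1}{25718} = - \frac{205731}{334334}$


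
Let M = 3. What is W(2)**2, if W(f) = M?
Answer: 9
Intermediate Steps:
W(f) = 3
W(2)**2 = 3**2 = 9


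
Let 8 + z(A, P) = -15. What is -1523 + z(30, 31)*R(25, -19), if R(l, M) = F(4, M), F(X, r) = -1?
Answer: -1500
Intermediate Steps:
R(l, M) = -1
z(A, P) = -23 (z(A, P) = -8 - 15 = -23)
-1523 + z(30, 31)*R(25, -19) = -1523 - 23*(-1) = -1523 + 23 = -1500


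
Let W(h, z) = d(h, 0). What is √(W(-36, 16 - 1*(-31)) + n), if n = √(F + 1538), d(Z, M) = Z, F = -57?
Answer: √(-36 + √1481) ≈ 1.5760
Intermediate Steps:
W(h, z) = h
n = √1481 (n = √(-57 + 1538) = √1481 ≈ 38.484)
√(W(-36, 16 - 1*(-31)) + n) = √(-36 + √1481)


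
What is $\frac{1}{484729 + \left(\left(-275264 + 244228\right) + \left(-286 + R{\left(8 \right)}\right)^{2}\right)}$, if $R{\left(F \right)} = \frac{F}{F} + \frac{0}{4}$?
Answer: $\frac{1}{534918} \approx 1.8694 \cdot 10^{-6}$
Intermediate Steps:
$R{\left(F \right)} = 1$ ($R{\left(F \right)} = 1 + 0 \cdot \frac{1}{4} = 1 + 0 = 1$)
$\frac{1}{484729 + \left(\left(-275264 + 244228\right) + \left(-286 + R{\left(8 \right)}\right)^{2}\right)} = \frac{1}{484729 + \left(\left(-275264 + 244228\right) + \left(-286 + 1\right)^{2}\right)} = \frac{1}{484729 - \left(31036 - \left(-285\right)^{2}\right)} = \frac{1}{484729 + \left(-31036 + 81225\right)} = \frac{1}{484729 + 50189} = \frac{1}{534918}$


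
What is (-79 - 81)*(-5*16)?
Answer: 12800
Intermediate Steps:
(-79 - 81)*(-5*16) = -160*(-80) = 12800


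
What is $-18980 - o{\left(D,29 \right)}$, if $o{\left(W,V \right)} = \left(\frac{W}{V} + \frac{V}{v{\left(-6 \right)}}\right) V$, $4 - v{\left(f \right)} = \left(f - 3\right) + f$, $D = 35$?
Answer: $- \frac{362126}{19} \approx -19059.0$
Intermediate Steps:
$v{\left(f \right)} = 7 - 2 f$ ($v{\left(f \right)} = 4 - \left(\left(f - 3\right) + f\right) = 4 - \left(\left(-3 + f\right) + f\right) = 4 - \left(-3 + 2 f\right) = 7 - 2 f$)
$o{\left(W,V \right)} = V \left(\frac{V}{19} + \frac{W}{V}\right)$ ($o{\left(W,V \right)} = \left(\frac{W}{V} + \frac{V}{7 - -12}\right) V = \left(\frac{W}{V} + \frac{V}{7 + 12}\right) V = \left(\frac{W}{V} + \frac{V}{19}\right) V = \left(\frac{V}{19} + \frac{W}{V}\right) V = V \left(\frac{V}{19} + \frac{W}{V}\right)$)
$-18980 - o{\left(D,29 \right)} = -18980 - \left(35 + \frac{29^{2}}{19}\right) = -18980 - \left(35 + \frac{1}{19} \cdot 841\right) = -18980 - \left(35 + \frac{841}{19}\right) = -18980 - \frac{1506}{19} = - \frac{362126}{19}$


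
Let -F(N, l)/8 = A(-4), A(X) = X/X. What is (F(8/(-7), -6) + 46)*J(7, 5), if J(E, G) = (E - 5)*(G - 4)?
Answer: 76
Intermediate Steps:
J(E, G) = (-5 + E)*(-4 + G)
A(X) = 1
F(N, l) = -8 (F(N, l) = -8*1 = -8)
(F(8/(-7), -6) + 46)*J(7, 5) = (-8 + 46)*(20 - 5*5 - 4*7 + 7*5) = 38*(20 - 25 - 28 + 35) = 38*2 = 76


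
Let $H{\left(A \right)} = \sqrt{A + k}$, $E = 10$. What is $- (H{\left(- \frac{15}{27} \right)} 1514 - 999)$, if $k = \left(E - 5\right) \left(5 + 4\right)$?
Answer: $- \frac{27283}{3} \approx -9094.3$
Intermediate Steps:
$k = 45$ ($k = \left(10 - 5\right) \left(5 + 4\right) = 5 \cdot 9 = 45$)
$H{\left(A \right)} = \sqrt{45 + A}$ ($H{\left(A \right)} = \sqrt{A + 45} = \sqrt{45 + A}$)
$- (H{\left(- \frac{15}{27} \right)} 1514 - 999) = - (\sqrt{45 - \frac{15}{27}} \cdot 1514 - 999) = - (\sqrt{45 - \frac{5}{9}} \cdot 1514 - 999) = - (\sqrt{\frac{400}{9}} \cdot 1514 - 999) = - (\frac{20}{3} \cdot 1514 - 999) = - (\frac{30280}{3} - 999) = \left(-1\right) \frac{27283}{3} = - \frac{27283}{3}$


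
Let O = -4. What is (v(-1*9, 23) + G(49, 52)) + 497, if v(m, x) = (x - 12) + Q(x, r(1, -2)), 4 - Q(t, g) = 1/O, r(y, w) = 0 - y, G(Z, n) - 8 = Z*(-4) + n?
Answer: 1505/4 ≈ 376.25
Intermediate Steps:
G(Z, n) = 8 + n - 4*Z (G(Z, n) = 8 + (Z*(-4) + n) = 8 + (-4*Z + n) = 8 + (n - 4*Z) = 8 + n - 4*Z)
r(y, w) = -y
Q(t, g) = 17/4 (Q(t, g) = 4 - 1/(-4) = 4 - 1*(-1/4) = 4 + 1/4 = 17/4)
v(m, x) = -31/4 + x (v(m, x) = (x - 12) + 17/4 = (-12 + x) + 17/4 = -31/4 + x)
(v(-1*9, 23) + G(49, 52)) + 497 = ((-31/4 + 23) + (8 + 52 - 4*49)) + 497 = (61/4 + (8 + 52 - 196)) + 497 = (61/4 - 136) + 497 = -483/4 + 497 = 1505/4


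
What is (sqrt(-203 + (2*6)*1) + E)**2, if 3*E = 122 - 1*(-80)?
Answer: 39085/9 + 404*I*sqrt(191)/3 ≈ 4342.8 + 1861.1*I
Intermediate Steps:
E = 202/3 (E = (122 - 1*(-80))/3 = (122 + 80)/3 = (1/3)*202 = 202/3 ≈ 67.333)
(sqrt(-203 + (2*6)*1) + E)**2 = (sqrt(-203 + (2*6)*1) + 202/3)**2 = (sqrt(-203 + 12*1) + 202/3)**2 = (sqrt(-203 + 12) + 202/3)**2 = (sqrt(-191) + 202/3)**2 = (I*sqrt(191) + 202/3)**2 = (202/3 + I*sqrt(191))**2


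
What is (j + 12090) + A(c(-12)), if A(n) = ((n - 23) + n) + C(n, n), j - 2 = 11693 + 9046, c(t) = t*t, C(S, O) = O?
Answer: 33240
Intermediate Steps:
c(t) = t²
j = 20741 (j = 2 + (11693 + 9046) = 2 + 20739 = 20741)
A(n) = -23 + 3*n (A(n) = ((n - 23) + n) + n = ((-23 + n) + n) + n = (-23 + 2*n) + n = -23 + 3*n)
(j + 12090) + A(c(-12)) = (20741 + 12090) + (-23 + 3*(-12)²) = 32831 + (-23 + 3*144) = 32831 + (-23 + 432) = 32831 + 409 = 33240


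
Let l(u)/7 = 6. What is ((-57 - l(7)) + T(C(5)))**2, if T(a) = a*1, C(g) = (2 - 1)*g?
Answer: 8836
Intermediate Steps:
l(u) = 42 (l(u) = 7*6 = 42)
C(g) = g (C(g) = 1*g = g)
T(a) = a
((-57 - l(7)) + T(C(5)))**2 = ((-57 - 1*42) + 5)**2 = ((-57 - 42) + 5)**2 = (-99 + 5)**2 = (-94)**2 = 8836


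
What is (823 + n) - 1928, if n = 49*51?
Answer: 1394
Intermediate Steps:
n = 2499
(823 + n) - 1928 = (823 + 2499) - 1928 = 3322 - 1928 = 1394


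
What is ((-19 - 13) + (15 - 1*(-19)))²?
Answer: 4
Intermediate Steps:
((-19 - 13) + (15 - 1*(-19)))² = (-32 + (15 + 19))² = (-32 + 34)² = 2² = 4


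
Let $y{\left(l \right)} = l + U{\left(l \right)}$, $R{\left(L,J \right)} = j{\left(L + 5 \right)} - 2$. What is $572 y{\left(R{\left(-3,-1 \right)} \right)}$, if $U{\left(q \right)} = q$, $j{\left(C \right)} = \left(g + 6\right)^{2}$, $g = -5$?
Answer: $-1144$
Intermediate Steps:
$j{\left(C \right)} = 1$ ($j{\left(C \right)} = \left(-5 + 6\right)^{2} = 1^{2} = 1$)
$R{\left(L,J \right)} = -1$ ($R{\left(L,J \right)} = 1 - 2 = -1$)
$y{\left(l \right)} = 2 l$ ($y{\left(l \right)} = l + l = 2 l$)
$572 y{\left(R{\left(-3,-1 \right)} \right)} = 572 \cdot 2 \left(-1\right) = 572 \left(-2\right) = -1144$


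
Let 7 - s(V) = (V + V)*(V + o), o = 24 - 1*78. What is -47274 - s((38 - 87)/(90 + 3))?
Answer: -408436411/8649 ≈ -47224.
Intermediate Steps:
o = -54 (o = 24 - 78 = -54)
s(V) = 7 - 2*V*(-54 + V) (s(V) = 7 - (V + V)*(V - 54) = 7 - 2*V*(-54 + V))
-47274 - s((38 - 87)/(90 + 3)) = -47274 - (7 - 2*(38 - 87)**2/(90 + 3)**2 + 108*((38 - 87)/(90 + 3))) = -47274 - (7 - 2*(-49/93)**2 + 108*(-49/93)) = -47274 - (7 - 2*2401/8649 - 1764/31) = -47274 - (7 - 4802/8649 - 1764/31) = -47274 - 1*(-436415/8649) = -47274 + 436415/8649 = -408436411/8649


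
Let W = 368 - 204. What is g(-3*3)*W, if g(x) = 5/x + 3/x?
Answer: -1312/9 ≈ -145.78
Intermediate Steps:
W = 164
g(x) = 8/x
g(-3*3)*W = (8/((-3*3)))*164 = (8/(-9))*164 = (8*(-1/9))*164 = -8/9*164 = -1312/9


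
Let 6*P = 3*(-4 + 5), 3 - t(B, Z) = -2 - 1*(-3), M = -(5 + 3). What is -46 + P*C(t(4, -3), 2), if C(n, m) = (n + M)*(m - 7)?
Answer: -31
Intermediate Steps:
M = -8 (M = -1*8 = -8)
t(B, Z) = 2 (t(B, Z) = 3 - (-2 - 1*(-3)) = 3 - (-2 + 3) = 3 - 1*1 = 3 - 1 = 2)
P = 1/2 (P = (3*(-4 + 5))/6 = (3*1)/6 = (1/6)*3 = 1/2 ≈ 0.50000)
C(n, m) = (-8 + n)*(-7 + m) (C(n, m) = (n - 8)*(m - 7) = (-8 + n)*(-7 + m))
-46 + P*C(t(4, -3), 2) = -46 + (56 - 8*2 - 7*2 + 2*2)/2 = -46 + (56 - 16 - 14 + 4)/2 = -46 + (1/2)*30 = -46 + 15 = -31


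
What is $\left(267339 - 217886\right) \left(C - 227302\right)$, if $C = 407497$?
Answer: $8911183335$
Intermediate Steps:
$\left(267339 - 217886\right) \left(C - 227302\right) = \left(267339 - 217886\right) \left(407497 - 227302\right) = 49453 \cdot 180195 = 8911183335$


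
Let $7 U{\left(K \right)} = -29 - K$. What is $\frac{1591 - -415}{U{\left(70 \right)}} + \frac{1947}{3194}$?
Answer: $- \frac{44657395}{316206} \approx -141.23$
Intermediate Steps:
$U{\left(K \right)} = - \frac{29}{7} - \frac{K}{7}$ ($U{\left(K \right)} = \frac{-29 - K}{7} = - \frac{29}{7} - \frac{K}{7}$)
$\frac{1591 - -415}{U{\left(70 \right)}} + \frac{1947}{3194} = \frac{1591 - -415}{- \frac{29}{7} - 10} + \frac{1947}{3194} = \frac{1591 + 415}{- \frac{29}{7} - 10} + 1947 \cdot \frac{1}{3194} = \frac{2006}{- \frac{99}{7}} + \frac{1947}{3194} = 2006 \left(- \frac{7}{99}\right) + \frac{1947}{3194} = - \frac{14042}{99} + \frac{1947}{3194} = - \frac{44657395}{316206}$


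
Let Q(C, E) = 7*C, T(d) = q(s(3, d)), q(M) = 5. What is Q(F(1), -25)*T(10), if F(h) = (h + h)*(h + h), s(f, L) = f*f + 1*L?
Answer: 140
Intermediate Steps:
s(f, L) = L + f**2 (s(f, L) = f**2 + L = L + f**2)
F(h) = 4*h**2 (F(h) = (2*h)*(2*h) = 4*h**2)
T(d) = 5
Q(F(1), -25)*T(10) = (7*(4*1**2))*5 = (7*(4*1))*5 = (7*4)*5 = 28*5 = 140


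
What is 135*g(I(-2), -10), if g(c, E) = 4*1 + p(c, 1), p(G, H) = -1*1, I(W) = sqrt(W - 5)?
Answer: 405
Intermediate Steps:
I(W) = sqrt(-5 + W)
p(G, H) = -1
g(c, E) = 3 (g(c, E) = 4*1 - 1 = 4 - 1 = 3)
135*g(I(-2), -10) = 135*3 = 405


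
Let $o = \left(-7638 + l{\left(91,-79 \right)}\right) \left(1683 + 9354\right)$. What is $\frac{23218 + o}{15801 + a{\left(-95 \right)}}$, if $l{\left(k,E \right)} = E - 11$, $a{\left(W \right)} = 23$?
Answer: $- \frac{42635359}{7912} \approx -5388.7$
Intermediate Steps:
$l{\left(k,E \right)} = -11 + E$ ($l{\left(k,E \right)} = E - 11 = -11 + E$)
$o = -85293936$ ($o = \left(-7638 - 90\right) \left(1683 + 9354\right) = \left(-7638 - 90\right) 11037 = \left(-7728\right) 11037 = -85293936$)
$\frac{23218 + o}{15801 + a{\left(-95 \right)}} = \frac{23218 - 85293936}{15801 + 23} = - \frac{85270718}{15824} = \left(-85270718\right) \frac{1}{15824} = - \frac{42635359}{7912}$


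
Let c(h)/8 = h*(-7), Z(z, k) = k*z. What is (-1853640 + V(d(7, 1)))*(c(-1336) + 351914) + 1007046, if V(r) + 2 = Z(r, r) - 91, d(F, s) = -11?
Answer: -790990841714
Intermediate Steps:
c(h) = -56*h (c(h) = 8*(h*(-7)) = 8*(-7*h) = -56*h)
V(r) = -93 + r² (V(r) = -2 + (r*r - 91) = -2 + (r² - 91) = -2 + (-91 + r²) = -93 + r²)
(-1853640 + V(d(7, 1)))*(c(-1336) + 351914) + 1007046 = (-1853640 + (-93 + (-11)²))*(-56*(-1336) + 351914) + 1007046 = (-1853640 + (-93 + 121))*(74816 + 351914) + 1007046 = (-1853640 + 28)*426730 + 1007046 = -1853612*426730 + 1007046 = -790991848760 + 1007046 = -790990841714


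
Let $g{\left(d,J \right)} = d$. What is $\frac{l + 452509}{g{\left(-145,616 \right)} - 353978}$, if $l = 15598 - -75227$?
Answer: $- \frac{49394}{32193} \approx -1.5343$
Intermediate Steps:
$l = 90825$ ($l = 15598 + 75227 = 90825$)
$\frac{l + 452509}{g{\left(-145,616 \right)} - 353978} = \frac{90825 + 452509}{-145 - 353978} = \frac{543334}{-354123} = 543334 \left(- \frac{1}{354123}\right) = - \frac{49394}{32193}$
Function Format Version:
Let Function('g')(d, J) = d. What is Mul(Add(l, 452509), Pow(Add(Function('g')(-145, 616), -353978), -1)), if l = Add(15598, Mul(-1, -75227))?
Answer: Rational(-49394, 32193) ≈ -1.5343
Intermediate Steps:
l = 90825 (l = Add(15598, 75227) = 90825)
Mul(Add(l, 452509), Pow(Add(Function('g')(-145, 616), -353978), -1)) = Mul(Add(90825, 452509), Pow(Add(-145, -353978), -1)) = Mul(543334, Pow(-354123, -1)) = Mul(543334, Rational(-1, 354123)) = Rational(-49394, 32193)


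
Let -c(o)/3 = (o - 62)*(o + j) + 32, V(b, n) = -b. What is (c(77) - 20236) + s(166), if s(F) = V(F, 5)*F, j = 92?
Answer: -55493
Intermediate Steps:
s(F) = -F² (s(F) = (-F)*F = -F²)
c(o) = -96 - 3*(-62 + o)*(92 + o) (c(o) = -3*((o - 62)*(o + 92) + 32) = -3*((-62 + o)*(92 + o) + 32) = -3*(32 + (-62 + o)*(92 + o)) = -96 - 3*(-62 + o)*(92 + o))
(c(77) - 20236) + s(166) = ((17016 - 90*77 - 3*77²) - 20236) - 1*166² = ((17016 - 6930 - 3*5929) - 20236) - 1*27556 = ((17016 - 6930 - 17787) - 20236) - 27556 = (-7701 - 20236) - 27556 = -27937 - 27556 = -55493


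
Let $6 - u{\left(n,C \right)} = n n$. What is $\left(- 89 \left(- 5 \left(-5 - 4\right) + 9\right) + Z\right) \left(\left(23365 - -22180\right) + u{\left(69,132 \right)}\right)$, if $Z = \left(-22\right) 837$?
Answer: $-947143800$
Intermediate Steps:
$Z = -18414$
$u{\left(n,C \right)} = 6 - n^{2}$ ($u{\left(n,C \right)} = 6 - n n = 6 - n^{2}$)
$\left(- 89 \left(- 5 \left(-5 - 4\right) + 9\right) + Z\right) \left(\left(23365 - -22180\right) + u{\left(69,132 \right)}\right) = \left(- 89 \left(- 5 \left(-5 - 4\right) + 9\right) - 18414\right) \left(\left(23365 - -22180\right) + \left(6 - 69^{2}\right)\right) = \left(- 89 \left(\left(-5\right) \left(-9\right) + 9\right) - 18414\right) \left(\left(23365 + 22180\right) + \left(6 - 4761\right)\right) = \left(- 89 \left(45 + 9\right) - 18414\right) \left(45545 + \left(6 - 4761\right)\right) = \left(\left(-89\right) 54 - 18414\right) \left(45545 - 4755\right) = \left(-4806 - 18414\right) 40790 = \left(-23220\right) 40790 = -947143800$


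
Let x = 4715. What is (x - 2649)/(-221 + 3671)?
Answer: 1033/1725 ≈ 0.59884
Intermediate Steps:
(x - 2649)/(-221 + 3671) = (4715 - 2649)/(-221 + 3671) = 2066/3450 = 2066*(1/3450) = 1033/1725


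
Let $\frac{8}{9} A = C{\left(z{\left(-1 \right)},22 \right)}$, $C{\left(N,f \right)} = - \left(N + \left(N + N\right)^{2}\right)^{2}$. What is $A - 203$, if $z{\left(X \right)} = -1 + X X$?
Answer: $-203$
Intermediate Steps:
$z{\left(X \right)} = -1 + X^{2}$
$C{\left(N,f \right)} = - \left(N + 4 N^{2}\right)^{2}$ ($C{\left(N,f \right)} = - \left(N + \left(2 N\right)^{2}\right)^{2} = - \left(N + 4 N^{2}\right)^{2}$)
$A = 0$ ($A = \frac{9 \left(- \left(-1 + \left(-1\right)^{2}\right)^{2} \left(1 + 4 \left(-1 + \left(-1\right)^{2}\right)\right)^{2}\right)}{8} = \frac{9 \left(- \left(-1 + 1\right)^{2} \left(1 + 4 \left(-1 + 1\right)\right)^{2}\right)}{8} = \frac{9 \left(- 0^{2} \left(1 + 4 \cdot 0\right)^{2}\right)}{8} = \frac{9 \left(\left(-1\right) 0 \left(1 + 0\right)^{2}\right)}{8} = \frac{9 \left(\left(-1\right) 0 \cdot 1^{2}\right)}{8} = \frac{9 \left(\left(-1\right) 0 \cdot 1\right)}{8} = \frac{9}{8} \cdot 0 = 0$)
$A - 203 = 0 - 203 = -203$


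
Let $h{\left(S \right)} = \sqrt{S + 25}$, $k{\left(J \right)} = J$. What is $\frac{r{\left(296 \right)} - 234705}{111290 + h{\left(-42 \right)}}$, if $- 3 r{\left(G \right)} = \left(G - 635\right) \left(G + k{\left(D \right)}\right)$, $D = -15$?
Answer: $- \frac{22586528080}{12385464117} + \frac{202952 i \sqrt{17}}{12385464117} \approx -1.8236 + 6.7562 \cdot 10^{-5} i$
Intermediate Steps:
$h{\left(S \right)} = \sqrt{25 + S}$
$r{\left(G \right)} = - \frac{\left(-635 + G\right) \left(-15 + G\right)}{3}$ ($r{\left(G \right)} = - \frac{\left(G - 635\right) \left(G - 15\right)}{3} = - \frac{\left(-635 + G\right) \left(-15 + G\right)}{3}$)
$\frac{r{\left(296 \right)} - 234705}{111290 + h{\left(-42 \right)}} = \frac{\left(-3175 - \frac{296^{2}}{3} + \frac{650}{3} \cdot 296\right) - 234705}{111290 + \sqrt{25 - 42}} = \frac{\left(-3175 - \frac{87616}{3} + \frac{192400}{3}\right) - 234705}{111290 + \sqrt{-17}} = \frac{\left(-3175 - \frac{87616}{3} + \frac{192400}{3}\right) - 234705}{111290 + i \sqrt{17}} = \frac{31753 - 234705}{111290 + i \sqrt{17}} = - \frac{202952}{111290 + i \sqrt{17}}$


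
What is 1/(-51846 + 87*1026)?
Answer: 1/37416 ≈ 2.6727e-5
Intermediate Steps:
1/(-51846 + 87*1026) = 1/(-51846 + 89262) = 1/37416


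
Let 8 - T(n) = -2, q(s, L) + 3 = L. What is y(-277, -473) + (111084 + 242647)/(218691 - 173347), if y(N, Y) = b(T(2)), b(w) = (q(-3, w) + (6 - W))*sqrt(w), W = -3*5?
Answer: 353731/45344 + 28*sqrt(10) ≈ 96.345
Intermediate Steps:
W = -15
q(s, L) = -3 + L
T(n) = 10 (T(n) = 8 - 1*(-2) = 8 + 2 = 10)
b(w) = sqrt(w)*(18 + w) (b(w) = ((-3 + w) + (6 - 1*(-15)))*sqrt(w) = ((-3 + w) + (6 + 15))*sqrt(w) = ((-3 + w) + 21)*sqrt(w) = (18 + w)*sqrt(w) = sqrt(w)*(18 + w))
y(N, Y) = 28*sqrt(10) (y(N, Y) = sqrt(10)*(18 + 10) = sqrt(10)*28 = 28*sqrt(10))
y(-277, -473) + (111084 + 242647)/(218691 - 173347) = 28*sqrt(10) + (111084 + 242647)/(218691 - 173347) = 28*sqrt(10) + 353731/45344 = 353731/45344 + 28*sqrt(10)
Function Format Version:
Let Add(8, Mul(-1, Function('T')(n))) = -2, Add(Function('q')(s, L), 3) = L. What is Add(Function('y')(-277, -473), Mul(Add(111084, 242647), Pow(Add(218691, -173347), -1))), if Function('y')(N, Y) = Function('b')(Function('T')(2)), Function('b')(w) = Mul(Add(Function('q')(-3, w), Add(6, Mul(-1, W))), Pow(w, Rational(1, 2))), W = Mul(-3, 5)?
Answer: Add(Rational(353731, 45344), Mul(28, Pow(10, Rational(1, 2)))) ≈ 96.345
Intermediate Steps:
W = -15
Function('q')(s, L) = Add(-3, L)
Function('T')(n) = 10 (Function('T')(n) = Add(8, Mul(-1, -2)) = Add(8, 2) = 10)
Function('b')(w) = Mul(Pow(w, Rational(1, 2)), Add(18, w)) (Function('b')(w) = Mul(Add(Add(-3, w), Add(6, Mul(-1, -15))), Pow(w, Rational(1, 2))) = Mul(Add(Add(-3, w), Add(6, 15)), Pow(w, Rational(1, 2))) = Mul(Add(Add(-3, w), 21), Pow(w, Rational(1, 2))) = Mul(Add(18, w), Pow(w, Rational(1, 2))) = Mul(Pow(w, Rational(1, 2)), Add(18, w)))
Function('y')(N, Y) = Mul(28, Pow(10, Rational(1, 2))) (Function('y')(N, Y) = Mul(Pow(10, Rational(1, 2)), Add(18, 10)) = Mul(Pow(10, Rational(1, 2)), 28) = Mul(28, Pow(10, Rational(1, 2))))
Add(Function('y')(-277, -473), Mul(Add(111084, 242647), Pow(Add(218691, -173347), -1))) = Add(Mul(28, Pow(10, Rational(1, 2))), Mul(Add(111084, 242647), Pow(Add(218691, -173347), -1))) = Add(Mul(28, Pow(10, Rational(1, 2))), Mul(353731, Pow(45344, -1))) = Add(Mul(28, Pow(10, Rational(1, 2))), Mul(353731, Rational(1, 45344))) = Add(Mul(28, Pow(10, Rational(1, 2))), Rational(353731, 45344)) = Add(Rational(353731, 45344), Mul(28, Pow(10, Rational(1, 2))))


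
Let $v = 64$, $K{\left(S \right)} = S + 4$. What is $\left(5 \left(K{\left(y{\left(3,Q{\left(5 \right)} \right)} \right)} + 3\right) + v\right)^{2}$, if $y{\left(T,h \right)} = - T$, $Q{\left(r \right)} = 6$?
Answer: $7056$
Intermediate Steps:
$K{\left(S \right)} = 4 + S$
$\left(5 \left(K{\left(y{\left(3,Q{\left(5 \right)} \right)} \right)} + 3\right) + v\right)^{2} = \left(5 \left(\left(4 - 3\right) + 3\right) + 64\right)^{2} = \left(5 \left(1 + 3\right) + 64\right)^{2} = \left(5 \cdot 4 + 64\right)^{2} = \left(20 + 64\right)^{2} = 84^{2} = 7056$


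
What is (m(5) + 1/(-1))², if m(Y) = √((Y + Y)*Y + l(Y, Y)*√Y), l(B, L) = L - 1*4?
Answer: (-1 + √(50 + √5))² ≈ 38.781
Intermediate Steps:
l(B, L) = -4 + L (l(B, L) = L - 4 = -4 + L)
m(Y) = √(2*Y² + √Y*(-4 + Y)) (m(Y) = √((Y + Y)*Y + (-4 + Y)*√Y) = √((2*Y)*Y + √Y*(-4 + Y)) = √(2*Y² + √Y*(-4 + Y)))
(m(5) + 1/(-1))² = (√(2*5² + √5*(-4 + 5)) + 1/(-1))² = (√(2*25 + √5*1) - 1)² = (√(50 + √5) - 1)² = (-1 + √(50 + √5))²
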